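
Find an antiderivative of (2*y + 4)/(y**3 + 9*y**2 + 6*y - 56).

4*log(y - 2)/27 + 2*log(y + 4)/9 - 10*log(y + 7)/27 + C

Factor the denominator: (y - 2)*(y + 4)*(y + 7).
Partial-fraction decomposition: -10/(27*(y + 7)) + 2/(9*(y + 4)) + 4/(27*(y - 2)).
Integrate each term: A/(y−a) contributes A·log|y−a|.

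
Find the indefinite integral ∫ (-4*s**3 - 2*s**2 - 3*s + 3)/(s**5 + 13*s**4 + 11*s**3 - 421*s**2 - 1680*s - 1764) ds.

-317*log(s - 6)/4056 - 33*log(s + 2)/200 + 17*log(s + 3)/24 - 15723*log(s + 7)/33800 + 649/(130*s + 910) + C

Factor the denominator: (s - 6)*(s + 2)*(s + 3)*(s + 7)**2.
Partial-fraction decomposition: -15723/(33800*(s + 7)) - 649/(130*(s + 7)**2) + 17/(24*(s + 3)) - 33/(200*(s + 2)) - 317/(4056*(s - 6)).
Integrate each term; A/(s−a) gives A·log|s−a|; A/(s−a)² gives −A/(s−a).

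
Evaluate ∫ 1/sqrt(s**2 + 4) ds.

log(s + sqrt(s**2 + 4)) + C

Substitute s = 2·tan(θ), so ds = 2·sec(θ)^2 dθ and the radical becomes sqrt(s**2 + 4) = 2·sec(θ) by the Pythagorean identity.
Integrate the resulting trig expression in θ, then back-substitute tan(θ) = s/2, sec(θ) = sqrt(s**2 + 4)/2 (absorbing any constant into C).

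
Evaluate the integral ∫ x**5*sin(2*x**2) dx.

Let u = x², du = 2x dx; rewrite as (1/2)∫ u^2·sin(2u) du.
Now integrate by parts 2 times.

-x**4*cos(2*x**2)/4 + x**2*sin(2*x**2)/4 + cos(2*x**2)/8 + C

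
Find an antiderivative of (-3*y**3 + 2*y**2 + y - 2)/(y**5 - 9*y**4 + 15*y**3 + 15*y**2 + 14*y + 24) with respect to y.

-286*log(y - 6)/259 + 79*log(y - 4)/85 + log(y + 1)/35 + 46*log(y**2 + 1)/629 - 40*atan(y)/629 + C

Factor the denominator: (y - 6)*(y - 4)*(y + 1)*(y**2 + 1).
Partial-fraction decomposition: 4*(23*y - 10)/(629*(y**2 + 1)) + 1/(35*(y + 1)) + 79/(85*(y - 4)) - 286/(259*(y - 6)).
Integrate each term; A/(y−a) gives A·log|y−a|; the (By+D)/(y²+p²) term gives a log and an atan.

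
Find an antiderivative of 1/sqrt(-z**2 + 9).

Substitute z = 3·sin(θ), so dz = 3·cos(θ) dθ and the radical becomes sqrt(-z**2 + 9) = 3·cos(θ) by the Pythagorean identity.
Integrate the resulting trig expression in θ, then back-substitute θ = asin(z/3), sin(θ) = z/3, cos(θ) = sqrt(-z**2 + 9)/3 (absorbing any constant into C).

asin(z/3) + C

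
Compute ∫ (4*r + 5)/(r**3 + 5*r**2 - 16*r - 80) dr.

7*log(r - 4)/24 + 11*log(r + 4)/8 - 5*log(r + 5)/3 + C

Factor the denominator: (r - 4)*(r + 4)*(r + 5).
Partial-fraction decomposition: -5/(3*(r + 5)) + 11/(8*(r + 4)) + 7/(24*(r - 4)).
Integrate each term: A/(r−a) contributes A·log|r−a|.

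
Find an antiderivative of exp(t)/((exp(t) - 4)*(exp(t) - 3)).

log(exp(t) - 4) - log(exp(t) - 3) + C

Let u = e^t, du = e^t dt.
The integral becomes ∫ du/((u-4)(u-3)); decompose into partial fractions.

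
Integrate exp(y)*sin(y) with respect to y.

Let I denote the integral. Integrate by parts with u = sin(y), dv = exp(y) dy, so v = exp(y): I = exp(y)*sin(y) − ∫ exp(y)*cos(y) dy.
Apply parts again with u = cos(y), dv = exp(y) dy: ∫ exp(y)*cos(y) dy = exp(y)*cos(y) + I. Substituting back brings back I: I = exp(y)*sin(y) - exp(y)*cos(y) − I.
Solving for I: (1 + 1)·I equals the remaining terms, so I = (1/2)·(exp(y)*sin(y) - exp(y)*cos(y)).

exp(y)*sin(y)/2 - exp(y)*cos(y)/2 + C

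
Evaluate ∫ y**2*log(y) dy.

Use integration by parts with u = log(y), dv = y**2 dy.
Then du = 1/y dy and v = y**3/3.

y**3*log(y)/3 - y**3/9 + C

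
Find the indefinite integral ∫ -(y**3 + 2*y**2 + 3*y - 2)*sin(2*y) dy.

Use integration by parts with u = y**3 + 2*y**2 + 3*y - 2, dv = -sin(2*y) dy, so v = cos(2*y)/2.
Apply parts 3 times (tabular method): alternate signs, differentiate u down to 0, integrate dv up.

y**3*cos(2*y)/2 - 3*y**2*sin(2*y)/4 + y**2*cos(2*y) - y*sin(2*y) + 3*y*cos(2*y)/4 - 3*sin(2*y)/8 - 3*cos(2*y)/2 + C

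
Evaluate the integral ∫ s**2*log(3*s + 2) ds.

Use integration by parts with u = log(3*s + 2), dv = s**2 ds.
Then du = 3/(3*s + 2) ds and v = s**3/3.

s**3*log(3*s + 2)/3 - s**3/9 + s**2/9 - 4*s/27 + 8*log(3*s + 2)/81 + C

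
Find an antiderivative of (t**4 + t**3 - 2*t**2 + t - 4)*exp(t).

(t**4 - 3*t**3 + 7*t**2 - 13*t + 9)*exp(t) + C

Use integration by parts with u = t**4 + t**3 - 2*t**2 + t - 4, dv = exp(t) dt, so v = exp(t).
Apply parts 4 times (tabular method): alternate signs, differentiate u down to 0, integrate dv up.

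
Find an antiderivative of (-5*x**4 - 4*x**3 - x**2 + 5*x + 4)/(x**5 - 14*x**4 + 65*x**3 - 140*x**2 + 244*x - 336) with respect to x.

-13387*log(x - 7)/636 + 382*log(x - 4)/15 - 503*log(x - 3)/52 + 879*log(x**2 + 4)/6890 + 1701*atan(x/2)/6890 + C

Factor the denominator: (x - 7)*(x - 4)*(x - 3)*(x**2 + 4).
Partial-fraction decomposition: 3*(293*x + 567)/(3445*(x**2 + 4)) - 503/(52*(x - 3)) + 382/(15*(x - 4)) - 13387/(636*(x - 7)).
Integrate each term; A/(x−a) gives A·log|x−a|; the (Bx+D)/(x²+p²) term gives a log and an atan.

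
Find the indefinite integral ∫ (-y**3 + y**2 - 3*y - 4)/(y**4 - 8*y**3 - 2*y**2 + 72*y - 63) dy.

-319*log(y - 7)/240 + 31*log(y - 3)/48 - 7*log(y - 1)/48 - 41*log(y + 3)/240 + C

Factor the denominator: (y - 7)*(y - 3)*(y - 1)*(y + 3).
Partial-fraction decomposition: -41/(240*(y + 3)) - 7/(48*(y - 1)) + 31/(48*(y - 3)) - 319/(240*(y - 7)).
Integrate each term: A/(y−a) contributes A·log|y−a|.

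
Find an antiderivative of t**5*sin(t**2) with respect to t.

Let u = t², du = 2t dt; rewrite as (1/2)∫ u^2·sin(1u) du.
Now integrate by parts 2 times.

-t**4*cos(t**2)/2 + t**2*sin(t**2) + cos(t**2) + C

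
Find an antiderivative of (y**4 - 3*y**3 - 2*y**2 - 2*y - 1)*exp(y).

(y**4 - 7*y**3 + 19*y**2 - 40*y + 39)*exp(y) + C

Use integration by parts with u = y**4 - 3*y**3 - 2*y**2 - 2*y - 1, dv = exp(y) dy, so v = exp(y).
Apply parts 4 times (tabular method): alternate signs, differentiate u down to 0, integrate dv up.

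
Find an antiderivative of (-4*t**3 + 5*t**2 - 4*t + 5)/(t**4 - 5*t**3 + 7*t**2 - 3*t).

Factor the denominator: t*(t - 3)*(t - 1)**2.
Partial-fraction decomposition: 7/(2*(t - 1)) - 1/(t - 1)**2 - 35/(6*(t - 3)) - 5/(3*t).
Integrate each term; A/(t−a) gives A·log|t−a|; A/(t−a)² gives −A/(t−a).

-5*log(t)/3 - 35*log(t - 3)/6 + 7*log(t - 1)/2 + 1/(t - 1) + C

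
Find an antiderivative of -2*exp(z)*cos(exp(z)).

-2*sin(exp(z)) + C

Let u = exp(z), so du = (exp(z)) dz.
Rewriting, the integral becomes -2·∫ cos(u) du = -2·sin(u).
Substituting back, u = exp(z).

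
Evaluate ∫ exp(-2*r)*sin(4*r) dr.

-exp(-2*r)*sin(4*r)/10 - exp(-2*r)*cos(4*r)/5 + C

Let I denote the integral. Integrate by parts with u = sin(4*r), dv = exp(-2*r) dr, so v = -exp(-2*r)/2: I = -exp(-2*r)*sin(4*r)/2 + 2·∫ exp(-2*r)*cos(4*r) dr.
Apply parts again with u = cos(4*r), dv = exp(-2*r) dr: ∫ exp(-2*r)*cos(4*r) dr = -exp(-2*r)*cos(4*r)/2 − 2·I. Substituting back brings back I: I = -exp(-2*r)*sin(4*r)/2 - exp(-2*r)*cos(4*r) − 4·I.
Solving for I: (1 + 4)·I equals the remaining terms, so I = (1/5)·(-exp(-2*r)*sin(4*r)/2 - exp(-2*r)*cos(4*r)).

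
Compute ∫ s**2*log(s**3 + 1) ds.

Let u = s**3 + 1, so du = (3*s**2) ds.
The integral becomes (1/3)·∫ log(u) du; integrate by parts with u′=log(u), dv′=du.

s**3*log(s**3 + 1)/3 - s**3/3 + log(s**3 + 1)/3 + C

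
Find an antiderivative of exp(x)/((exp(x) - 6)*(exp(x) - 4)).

Let u = e^x, du = e^x dx.
The integral becomes ∫ du/((u-4)(u-6)); decompose into partial fractions.

log(exp(x) - 6)/2 - log(exp(x) - 4)/2 + C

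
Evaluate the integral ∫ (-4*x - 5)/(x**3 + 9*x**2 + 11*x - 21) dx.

-9*log(x - 1)/32 - 7*log(x + 3)/16 + 23*log(x + 7)/32 + C

Factor the denominator: (x - 1)*(x + 3)*(x + 7).
Partial-fraction decomposition: 23/(32*(x + 7)) - 7/(16*(x + 3)) - 9/(32*(x - 1)).
Integrate each term: A/(x−a) contributes A·log|x−a|.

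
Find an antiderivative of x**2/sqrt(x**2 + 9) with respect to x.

x*sqrt(x**2 + 9)/2 - 9*log(x + sqrt(x**2 + 9))/2 + C

Substitute x = 3·tan(θ), so dx = 3·sec(θ)^2 dθ and the radical becomes sqrt(x**2 + 9) = 3·sec(θ) by the Pythagorean identity.
Integrate the resulting trig expression in θ, then back-substitute tan(θ) = x/3, sec(θ) = sqrt(x**2 + 9)/3 (absorbing any constant into C).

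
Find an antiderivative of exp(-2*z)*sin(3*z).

-2*exp(-2*z)*sin(3*z)/13 - 3*exp(-2*z)*cos(3*z)/13 + C

Let I denote the integral. Integrate by parts with u = sin(3*z), dv = exp(-2*z) dz, so v = -exp(-2*z)/2: I = -exp(-2*z)*sin(3*z)/2 + (3/2)·∫ exp(-2*z)*cos(3*z) dz.
Apply parts again with u = cos(3*z), dv = exp(-2*z) dz: ∫ exp(-2*z)*cos(3*z) dz = -exp(-2*z)*cos(3*z)/2 − (3/2)·I. Substituting back brings back I: I = -exp(-2*z)*sin(3*z)/2 - 3*exp(-2*z)*cos(3*z)/4 − (9/4)·I.
Solving for I: (1 + 9/4)·I equals the remaining terms, so I = (4/13)·(-exp(-2*z)*sin(3*z)/2 - 3*exp(-2*z)*cos(3*z)/4).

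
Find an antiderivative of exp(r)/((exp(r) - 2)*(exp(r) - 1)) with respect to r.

Let u = e^r, du = e^r dr.
The integral becomes ∫ du/((u-2)(u-1)); decompose into partial fractions.

log(exp(r) - 2) - log(exp(r) - 1) + C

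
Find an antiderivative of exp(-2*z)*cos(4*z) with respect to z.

exp(-2*z)*sin(4*z)/5 - exp(-2*z)*cos(4*z)/10 + C

Let I denote the integral. Integrate by parts with u = cos(4*z), dv = exp(-2*z) dz, so v = -exp(-2*z)/2: I = -exp(-2*z)*cos(4*z)/2 − 2·∫ exp(-2*z)*sin(4*z) dz.
Apply parts again with u = sin(4*z), dv = exp(-2*z) dz: ∫ exp(-2*z)*sin(4*z) dz = -exp(-2*z)*sin(4*z)/2 + 2·I. Substituting back brings back I: I = exp(-2*z)*sin(4*z) - exp(-2*z)*cos(4*z)/2 − 4·I.
Solving for I: (1 + 4)·I equals the remaining terms, so I = (1/5)·(exp(-2*z)*sin(4*z) - exp(-2*z)*cos(4*z)/2).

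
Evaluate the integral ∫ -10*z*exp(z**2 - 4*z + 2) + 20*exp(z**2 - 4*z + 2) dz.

Let u = z**2 - 4*z + 2, so du = (2*z - 4) dz.
Rewriting, the integral becomes -5·∫ e^u du = -5·e^u.
Substituting back, u = z**2 - 4*z + 2.

-5*exp(z**2 - 4*z + 2) + C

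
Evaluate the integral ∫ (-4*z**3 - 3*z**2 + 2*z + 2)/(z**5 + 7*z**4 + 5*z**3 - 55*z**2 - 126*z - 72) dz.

-127*log(z - 3)/840 - log(z + 1)/24 + 9*log(z + 2)/5 - 77*log(z + 3)/12 + 101*log(z + 4)/21 + C

Factor the denominator: (z - 3)*(z + 1)*(z + 2)*(z + 3)*(z + 4).
Partial-fraction decomposition: 101/(21*(z + 4)) - 77/(12*(z + 3)) + 9/(5*(z + 2)) - 1/(24*(z + 1)) - 127/(840*(z - 3)).
Integrate each term: A/(z−a) contributes A·log|z−a|.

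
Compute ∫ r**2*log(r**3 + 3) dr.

Let u = r**3 + 3, so du = (3*r**2) dr.
The integral becomes (1/3)·∫ log(u) du; integrate by parts with u′=log(u), dv′=du.

r**3*log(r**3 + 3)/3 - r**3/3 + log(r**3 + 3) + C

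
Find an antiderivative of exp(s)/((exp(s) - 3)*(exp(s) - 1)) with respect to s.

log(exp(s) - 3)/2 - log(exp(s) - 1)/2 + C

Let u = e^s, du = e^s ds.
The integral becomes ∫ du/((u-1)(u-3)); decompose into partial fractions.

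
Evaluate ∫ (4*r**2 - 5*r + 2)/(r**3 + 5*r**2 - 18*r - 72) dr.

23*log(r - 4)/35 - 53*log(r + 3)/21 + 88*log(r + 6)/15 + C

Factor the denominator: (r - 4)*(r + 3)*(r + 6).
Partial-fraction decomposition: 88/(15*(r + 6)) - 53/(21*(r + 3)) + 23/(35*(r - 4)).
Integrate each term: A/(r−a) contributes A·log|r−a|.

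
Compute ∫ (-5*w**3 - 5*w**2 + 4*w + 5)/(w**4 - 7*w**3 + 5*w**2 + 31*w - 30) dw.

-725*log(w - 5)/56 + 163*log(w - 3)/20 - log(w - 1)/24 - 17*log(w + 2)/105 + C

Factor the denominator: (w - 5)*(w - 3)*(w - 1)*(w + 2).
Partial-fraction decomposition: -17/(105*(w + 2)) - 1/(24*(w - 1)) + 163/(20*(w - 3)) - 725/(56*(w - 5)).
Integrate each term: A/(w−a) contributes A·log|w−a|.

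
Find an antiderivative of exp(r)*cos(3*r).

3*exp(r)*sin(3*r)/10 + exp(r)*cos(3*r)/10 + C

Let I denote the integral. Integrate by parts with u = cos(3*r), dv = exp(r) dr, so v = exp(r): I = exp(r)*cos(3*r) + 3·∫ exp(r)*sin(3*r) dr.
Apply parts again with u = sin(3*r), dv = exp(r) dr: ∫ exp(r)*sin(3*r) dr = exp(r)*sin(3*r) − 3·I. Substituting back brings back I: I = 3*exp(r)*sin(3*r) + exp(r)*cos(3*r) − 9·I.
Solving for I: (1 + 9)·I equals the remaining terms, so I = (1/10)·(3*exp(r)*sin(3*r) + exp(r)*cos(3*r)).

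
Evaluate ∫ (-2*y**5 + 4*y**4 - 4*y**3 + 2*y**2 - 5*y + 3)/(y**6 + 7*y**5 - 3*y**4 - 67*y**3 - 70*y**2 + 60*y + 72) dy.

-11*log(y - 3)/75 + log(y - 1)/126 + log(y + 1)/2 + 7003*log(y + 2)/3600 - 1447*log(y + 6)/336 + 181/(60*y + 120) + C

Factor the denominator: (y - 3)*(y - 1)*(y + 1)*(y + 2)**2*(y + 6).
Partial-fraction decomposition: -1447/(336*(y + 6)) + 7003/(3600*(y + 2)) - 181/(60*(y + 2)**2) + 1/(2*(y + 1)) + 1/(126*(y - 1)) - 11/(75*(y - 3)).
Integrate each term; A/(y−a) gives A·log|y−a|; A/(y−a)² gives −A/(y−a).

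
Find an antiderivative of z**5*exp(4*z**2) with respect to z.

(8*z**4 - 4*z**2 + 1)*exp(4*z**2)/64 + C

Let u = z², du = 2z dz; rewrite as (1/2)∫ u^2·exp(4u) du.
Now integrate by parts 2 times.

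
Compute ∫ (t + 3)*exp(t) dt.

Use integration by parts with u = t + 3, dv = exp(t) dt, so v = exp(t).
Apply parts 1 times (tabular method): alternate signs, differentiate u down to 0, integrate dv up.

(t + 2)*exp(t) + C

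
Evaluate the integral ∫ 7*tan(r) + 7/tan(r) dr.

7*log(tan(r)) + C

Let u = tan(r), so du = (tan(r)**2 + 1) dr.
Rewriting, the integral becomes 7·∫ 1/u du = 7·log(u).
Substituting back, u = tan(r).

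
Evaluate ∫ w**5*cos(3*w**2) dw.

w**4*sin(3*w**2)/6 + w**2*cos(3*w**2)/9 - sin(3*w**2)/27 + C

Let u = w², du = 2w dw; rewrite as (1/2)∫ u^2·cos(3u) du.
Now integrate by parts 2 times.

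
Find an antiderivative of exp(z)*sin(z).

exp(z)*sin(z)/2 - exp(z)*cos(z)/2 + C

Let I denote the integral. Integrate by parts with u = sin(z), dv = exp(z) dz, so v = exp(z): I = exp(z)*sin(z) − ∫ exp(z)*cos(z) dz.
Apply parts again with u = cos(z), dv = exp(z) dz: ∫ exp(z)*cos(z) dz = exp(z)*cos(z) + I. Substituting back brings back I: I = exp(z)*sin(z) - exp(z)*cos(z) − I.
Solving for I: (1 + 1)·I equals the remaining terms, so I = (1/2)·(exp(z)*sin(z) - exp(z)*cos(z)).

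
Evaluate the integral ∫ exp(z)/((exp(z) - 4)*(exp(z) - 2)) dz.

log(exp(z) - 4)/2 - log(exp(z) - 2)/2 + C

Let u = e^z, du = e^z dz.
The integral becomes ∫ du/((u-2)(u-4)); decompose into partial fractions.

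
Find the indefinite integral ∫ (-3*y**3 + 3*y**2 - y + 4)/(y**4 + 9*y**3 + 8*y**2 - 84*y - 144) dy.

Factor the denominator: (y - 3)*(y + 2)*(y + 4)*(y + 6).
Partial-fraction decomposition: -383/(36*(y + 6)) + 62/(7*(y + 4)) - 21/(20*(y + 2)) - 53/(315*(y - 3)).
Integrate each term: A/(y−a) contributes A·log|y−a|.

-53*log(y - 3)/315 - 21*log(y + 2)/20 + 62*log(y + 4)/7 - 383*log(y + 6)/36 + C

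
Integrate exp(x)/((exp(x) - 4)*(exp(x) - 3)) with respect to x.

Let u = e^x, du = e^x dx.
The integral becomes ∫ du/((u-4)(u-3)); decompose into partial fractions.

log(exp(x) - 4) - log(exp(x) - 3) + C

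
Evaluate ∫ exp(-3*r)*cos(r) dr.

Let I denote the integral. Integrate by parts with u = cos(r), dv = exp(-3*r) dr, so v = -exp(-3*r)/3: I = -exp(-3*r)*cos(r)/3 − (1/3)·∫ exp(-3*r)*sin(r) dr.
Apply parts again with u = sin(r), dv = exp(-3*r) dr: ∫ exp(-3*r)*sin(r) dr = -exp(-3*r)*sin(r)/3 + (1/3)·I. Substituting back brings back I: I = exp(-3*r)*sin(r)/9 - exp(-3*r)*cos(r)/3 − (1/9)·I.
Solving for I: (1 + 1/9)·I equals the remaining terms, so I = (9/10)·(exp(-3*r)*sin(r)/9 - exp(-3*r)*cos(r)/3).

exp(-3*r)*sin(r)/10 - 3*exp(-3*r)*cos(r)/10 + C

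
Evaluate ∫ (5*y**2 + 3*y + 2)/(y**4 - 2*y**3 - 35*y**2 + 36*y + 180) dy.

25*log(y - 6)/33 - 7*log(y - 3)/15 + 2*log(y + 2)/15 - 14*log(y + 5)/33 + C

Factor the denominator: (y - 6)*(y - 3)*(y + 2)*(y + 5).
Partial-fraction decomposition: -14/(33*(y + 5)) + 2/(15*(y + 2)) - 7/(15*(y - 3)) + 25/(33*(y - 6)).
Integrate each term: A/(y−a) contributes A·log|y−a|.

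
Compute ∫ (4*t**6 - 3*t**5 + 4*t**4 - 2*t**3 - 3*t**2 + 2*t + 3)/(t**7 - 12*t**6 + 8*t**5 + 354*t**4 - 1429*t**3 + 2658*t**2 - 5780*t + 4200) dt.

Factor the denominator: (t - 7)*(t - 5)**2*(t - 1)*(t + 6)*(t**2 + 4).
Partial-fraction decomposition: -(45453*t - 70478)/(1782920*(t**2 + 4)) + 215451/(440440*(t + 6)) - 1/(672*(t - 1)) - 72953191/(3256352*(t - 5)) - 55313/(2552*(t - 5)**2) + 428963/(16536*(t - 7)).
Integrate each term; A/(t−a) gives A·log|t−a|; the (Bt+D)/(t²+p²) term gives a log and an atan.

428963*log(t - 7)/16536 - 72953191*log(t - 5)/3256352 - log(t - 1)/672 + 215451*log(t + 6)/440440 - 45453*log(t**2 + 4)/3565840 + 35239*atan(t/2)/1782920 + 55313/(2552*t - 12760) + C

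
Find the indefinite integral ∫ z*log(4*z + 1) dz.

z**2*log(4*z + 1)/2 - z**2/4 + z/8 - log(4*z + 1)/32 + C

Use integration by parts with u = log(4*z + 1), dv = z dz.
Then du = 4/(4*z + 1) dz and v = z**2/2.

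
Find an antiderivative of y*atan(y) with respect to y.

y**2*atan(y)/2 - y/2 + atan(y)/2 + C

Use integration by parts with u = arctan(y), dv = y dy.
Then du = 1/(y**2 + 1) dy.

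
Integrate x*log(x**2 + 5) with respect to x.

x**2*log(x**2 + 5)/2 - x**2/2 + 5*log(x**2 + 5)/2 + C

Let u = x**2 + 5, so du = (2*x) dx.
The integral becomes (1/2)·∫ log(u) du; integrate by parts with u′=log(u), dv′=du.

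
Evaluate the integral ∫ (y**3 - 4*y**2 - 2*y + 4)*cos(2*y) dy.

Use integration by parts with u = y**3 - 4*y**2 - 2*y + 4, dv = cos(2*y) dy, so v = sin(2*y)/2.
Apply parts 3 times (tabular method): alternate signs, differentiate u down to 0, integrate dv up.

y**3*sin(2*y)/2 - 2*y**2*sin(2*y) + 3*y**2*cos(2*y)/4 - 7*y*sin(2*y)/4 - 2*y*cos(2*y) + 3*sin(2*y) - 7*cos(2*y)/8 + C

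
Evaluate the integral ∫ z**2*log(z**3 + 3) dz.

z**3*log(z**3 + 3)/3 - z**3/3 + log(z**3 + 3) + C

Let u = z**3 + 3, so du = (3*z**2) dz.
The integral becomes (1/3)·∫ log(u) du; integrate by parts with u′=log(u), dv′=du.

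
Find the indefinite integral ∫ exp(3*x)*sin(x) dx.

3*exp(3*x)*sin(x)/10 - exp(3*x)*cos(x)/10 + C

Let I denote the integral. Integrate by parts with u = sin(x), dv = exp(3*x) dx, so v = exp(3*x)/3: I = exp(3*x)*sin(x)/3 − (1/3)·∫ exp(3*x)*cos(x) dx.
Apply parts again with u = cos(x), dv = exp(3*x) dx: ∫ exp(3*x)*cos(x) dx = exp(3*x)*cos(x)/3 + (1/3)·I. Substituting back brings back I: I = exp(3*x)*sin(x)/3 - exp(3*x)*cos(x)/9 − (1/9)·I.
Solving for I: (1 + 1/9)·I equals the remaining terms, so I = (9/10)·(exp(3*x)*sin(x)/3 - exp(3*x)*cos(x)/9).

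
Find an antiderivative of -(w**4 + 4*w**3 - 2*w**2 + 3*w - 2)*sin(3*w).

Use integration by parts with u = w**4 + 4*w**3 - 2*w**2 + 3*w - 2, dv = -sin(3*w) dw, so v = cos(3*w)/3.
Apply parts 4 times (tabular method): alternate signs, differentiate u down to 0, integrate dv up.

w**4*cos(3*w)/3 - 4*w**3*sin(3*w)/9 + 4*w**3*cos(3*w)/3 - 4*w**2*sin(3*w)/3 - 10*w**2*cos(3*w)/9 + 20*w*sin(3*w)/27 + w*cos(3*w)/9 - sin(3*w)/27 - 34*cos(3*w)/81 + C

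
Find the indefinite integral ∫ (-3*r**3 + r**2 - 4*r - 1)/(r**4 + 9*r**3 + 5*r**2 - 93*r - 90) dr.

Factor the denominator: (r - 3)*(r + 1)*(r + 5)*(r + 6).
Partial-fraction decomposition: -707/(45*(r + 6)) + 419/(32*(r + 5)) - 7/(80*(r + 1)) - 85/(288*(r - 3)).
Integrate each term: A/(r−a) contributes A·log|r−a|.

-85*log(r - 3)/288 - 7*log(r + 1)/80 + 419*log(r + 5)/32 - 707*log(r + 6)/45 + C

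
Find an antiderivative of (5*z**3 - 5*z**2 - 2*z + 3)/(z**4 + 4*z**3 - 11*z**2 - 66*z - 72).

235*log(z - 4)/294 + 53*log(z + 2)/6 - 227*log(z + 3)/49 + 171/(7*z + 21) + C

Factor the denominator: (z - 4)*(z + 2)*(z + 3)**2.
Partial-fraction decomposition: -227/(49*(z + 3)) - 171/(7*(z + 3)**2) + 53/(6*(z + 2)) + 235/(294*(z - 4)).
Integrate each term; A/(z−a) gives A·log|z−a|; A/(z−a)² gives −A/(z−a).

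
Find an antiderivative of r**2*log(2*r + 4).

Use integration by parts with u = log(2*r + 4), dv = r**2 dr.
Then du = 2/(2*r + 4) dr and v = r**3/3.

r**3*log(2*r + 4)/3 - r**3/9 + r**2/3 - 4*r/3 + 8*log(r + 2)/3 + C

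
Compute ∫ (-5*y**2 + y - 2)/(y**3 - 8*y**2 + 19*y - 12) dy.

Factor the denominator: (y - 4)*(y - 3)*(y - 1).
Partial-fraction decomposition: -1/(y - 1) + 22/(y - 3) - 26/(y - 4).
Integrate each term: A/(y−a) contributes A·log|y−a|.

-26*log(y - 4) + 22*log(y - 3) - log(y - 1) + C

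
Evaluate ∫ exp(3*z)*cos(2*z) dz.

Let I denote the integral. Integrate by parts with u = cos(2*z), dv = exp(3*z) dz, so v = exp(3*z)/3: I = exp(3*z)*cos(2*z)/3 + (2/3)·∫ exp(3*z)*sin(2*z) dz.
Apply parts again with u = sin(2*z), dv = exp(3*z) dz: ∫ exp(3*z)*sin(2*z) dz = exp(3*z)*sin(2*z)/3 − (2/3)·I. Substituting back brings back I: I = 2*exp(3*z)*sin(2*z)/9 + exp(3*z)*cos(2*z)/3 − (4/9)·I.
Solving for I: (1 + 4/9)·I equals the remaining terms, so I = (9/13)·(2*exp(3*z)*sin(2*z)/9 + exp(3*z)*cos(2*z)/3).

2*exp(3*z)*sin(2*z)/13 + 3*exp(3*z)*cos(2*z)/13 + C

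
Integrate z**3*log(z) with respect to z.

Use integration by parts with u = log(z), dv = z**3 dz.
Then du = 1/z dz and v = z**4/4.

z**4*log(z)/4 - z**4/16 + C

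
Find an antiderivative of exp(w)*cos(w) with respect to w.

exp(w)*sin(w)/2 + exp(w)*cos(w)/2 + C

Let I denote the integral. Integrate by parts with u = cos(w), dv = exp(w) dw, so v = exp(w): I = exp(w)*cos(w) + ∫ exp(w)*sin(w) dw.
Apply parts again with u = sin(w), dv = exp(w) dw: ∫ exp(w)*sin(w) dw = exp(w)*sin(w) − I. Substituting back brings back I: I = exp(w)*sin(w) + exp(w)*cos(w) − I.
Solving for I: (1 + 1)·I equals the remaining terms, so I = (1/2)·(exp(w)*sin(w) + exp(w)*cos(w)).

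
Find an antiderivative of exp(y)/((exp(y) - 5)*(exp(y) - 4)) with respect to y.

log(exp(y) - 5) - log(exp(y) - 4) + C

Let u = e^y, du = e^y dy.
The integral becomes ∫ du/((u-5)(u-4)); decompose into partial fractions.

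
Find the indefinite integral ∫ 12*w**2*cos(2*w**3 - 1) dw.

Let u = 2*w**3 - 1, so du = (6*w**2) dw.
Rewriting, the integral becomes 2·∫ cos(u) du = 2·sin(u).
Substituting back, u = 2*w**3 - 1.

2*sin(2*w**3 - 1) + C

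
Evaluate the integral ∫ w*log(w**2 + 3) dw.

w**2*log(w**2 + 3)/2 - w**2/2 + 3*log(w**2 + 3)/2 + C

Let u = w**2 + 3, so du = (2*w) dw.
The integral becomes (1/2)·∫ log(u) du; integrate by parts with u′=log(u), dv′=du.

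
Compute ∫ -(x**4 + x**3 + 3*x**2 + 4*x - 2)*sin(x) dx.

Use integration by parts with u = x**4 + x**3 + 3*x**2 + 4*x - 2, dv = -sin(x) dx, so v = cos(x).
Apply parts 4 times (tabular method): alternate signs, differentiate u down to 0, integrate dv up.

x**4*cos(x) - 4*x**3*sin(x) + x**3*cos(x) - 3*x**2*sin(x) - 9*x**2*cos(x) + 18*x*sin(x) - 2*x*cos(x) + 2*sin(x) + 16*cos(x) + C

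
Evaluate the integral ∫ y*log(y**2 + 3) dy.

Let u = y**2 + 3, so du = (2*y) dy.
The integral becomes (1/2)·∫ log(u) du; integrate by parts with u′=log(u), dv′=du.

y**2*log(y**2 + 3)/2 - y**2/2 + 3*log(y**2 + 3)/2 + C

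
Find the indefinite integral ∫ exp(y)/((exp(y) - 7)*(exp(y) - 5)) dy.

log(exp(y) - 7)/2 - log(exp(y) - 5)/2 + C

Let u = e^y, du = e^y dy.
The integral becomes ∫ du/((u-5)(u-7)); decompose into partial fractions.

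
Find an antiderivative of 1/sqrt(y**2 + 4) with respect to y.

Substitute y = 2·tan(θ), so dy = 2·sec(θ)^2 dθ and the radical becomes sqrt(y**2 + 4) = 2·sec(θ) by the Pythagorean identity.
Integrate the resulting trig expression in θ, then back-substitute tan(θ) = y/2, sec(θ) = sqrt(y**2 + 4)/2 (absorbing any constant into C).

log(y + sqrt(y**2 + 4)) + C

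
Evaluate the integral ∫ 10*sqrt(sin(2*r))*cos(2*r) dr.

Let u = sin(2*r), so du = (2*cos(2*r)) dr.
Rewriting, the integral becomes 5·∫ √u du = 5·(2/3)u^(3/2).
Substituting back, u = sin(2*r).

10*sin(2*r)**(3/2)/3 + C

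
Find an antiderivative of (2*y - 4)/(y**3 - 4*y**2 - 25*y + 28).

5*log(y - 7)/33 + log(y - 1)/15 - 12*log(y + 4)/55 + C

Factor the denominator: (y - 7)*(y - 1)*(y + 4).
Partial-fraction decomposition: -12/(55*(y + 4)) + 1/(15*(y - 1)) + 5/(33*(y - 7)).
Integrate each term: A/(y−a) contributes A·log|y−a|.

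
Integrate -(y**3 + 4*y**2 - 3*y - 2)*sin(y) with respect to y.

y**3*cos(y) - 3*y**2*sin(y) + 4*y**2*cos(y) - 8*y*sin(y) - 9*y*cos(y) + 9*sin(y) - 10*cos(y) + C

Use integration by parts with u = y**3 + 4*y**2 - 3*y - 2, dv = -sin(y) dy, so v = cos(y).
Apply parts 3 times (tabular method): alternate signs, differentiate u down to 0, integrate dv up.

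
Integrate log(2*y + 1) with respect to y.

Use integration by parts with u = log(2*y + 1), dv = dy.
Then du = 2/(2*y + 1) dy and v = y.

y*log(2*y + 1) - y + log(2*y + 1)/2 + C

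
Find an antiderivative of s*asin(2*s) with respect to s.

s**2*asin(2*s)/2 + s*sqrt(-4*s**2 + 1)/8 - asin(2*s)/16 + C

Use integration by parts with u = arcsin(2*s), dv = s ds.
Then du = 2/sqrt(-4*s**2 + 1) ds.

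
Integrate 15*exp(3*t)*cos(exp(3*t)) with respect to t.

5*sin(exp(3*t)) + C

Let u = exp(3*t), so du = (3*exp(3*t)) dt.
Rewriting, the integral becomes 5·∫ cos(u) du = 5·sin(u).
Substituting back, u = exp(3*t).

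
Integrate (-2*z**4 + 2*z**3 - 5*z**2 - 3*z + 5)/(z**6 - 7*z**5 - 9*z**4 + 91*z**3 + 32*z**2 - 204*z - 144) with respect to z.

-2353*log(z - 6)/3528 + 471*log(z - 4)/700 - 37*log(z - 2)/360 - 4373*log(z + 1)/44100 + 247*log(z + 3)/1260 - 1/(210*z + 210) + C

Factor the denominator: (z - 6)*(z - 4)*(z - 2)*(z + 1)**2*(z + 3).
Partial-fraction decomposition: 247/(1260*(z + 3)) - 4373/(44100*(z + 1)) + 1/(210*(z + 1)**2) - 37/(360*(z - 2)) + 471/(700*(z - 4)) - 2353/(3528*(z - 6)).
Integrate each term; A/(z−a) gives A·log|z−a|; A/(z−a)² gives −A/(z−a).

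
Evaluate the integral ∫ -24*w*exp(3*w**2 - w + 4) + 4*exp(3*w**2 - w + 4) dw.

Let u = 3*w**2 - w + 4, so du = (6*w - 1) dw.
Rewriting, the integral becomes -4·∫ e^u du = -4·e^u.
Substituting back, u = 3*w**2 - w + 4.

-4*exp(3*w**2 - w + 4) + C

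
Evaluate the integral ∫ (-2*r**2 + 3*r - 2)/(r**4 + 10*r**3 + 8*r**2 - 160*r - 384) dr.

-11*log(r - 4)/320 - 145*log(r + 4)/64 + 23*log(r + 6)/10 - 23/(8*r + 32) + C

Factor the denominator: (r - 4)*(r + 4)**2*(r + 6).
Partial-fraction decomposition: 23/(10*(r + 6)) - 145/(64*(r + 4)) + 23/(8*(r + 4)**2) - 11/(320*(r - 4)).
Integrate each term; A/(r−a) gives A·log|r−a|; A/(r−a)² gives −A/(r−a).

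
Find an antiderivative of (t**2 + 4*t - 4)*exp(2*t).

Use integration by parts with u = t**2 + 4*t - 4, dv = exp(2*t) dt, so v = exp(2*t)/2.
Apply parts 2 times (tabular method): alternate signs, differentiate u down to 0, integrate dv up.

(2*t**2 + 6*t - 11)*exp(2*t)/4 + C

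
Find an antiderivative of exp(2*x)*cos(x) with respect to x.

exp(2*x)*sin(x)/5 + 2*exp(2*x)*cos(x)/5 + C

Let I denote the integral. Integrate by parts with u = cos(x), dv = exp(2*x) dx, so v = exp(2*x)/2: I = exp(2*x)*cos(x)/2 + (1/2)·∫ exp(2*x)*sin(x) dx.
Apply parts again with u = sin(x), dv = exp(2*x) dx: ∫ exp(2*x)*sin(x) dx = exp(2*x)*sin(x)/2 − (1/2)·I. Substituting back brings back I: I = exp(2*x)*sin(x)/4 + exp(2*x)*cos(x)/2 − (1/4)·I.
Solving for I: (1 + 1/4)·I equals the remaining terms, so I = (4/5)·(exp(2*x)*sin(x)/4 + exp(2*x)*cos(x)/2).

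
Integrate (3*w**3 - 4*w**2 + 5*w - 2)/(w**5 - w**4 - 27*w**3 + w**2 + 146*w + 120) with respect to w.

Factor the denominator: (w - 5)*(w - 3)*(w + 1)*(w + 2)*(w + 4).
Partial-fraction decomposition: -139/(189*(w + 4)) + 26/(35*(w + 2)) - 7/(36*(w + 1)) - 29/(140*(w - 3)) + 149/(378*(w - 5)).
Integrate each term: A/(w−a) contributes A·log|w−a|.

149*log(w - 5)/378 - 29*log(w - 3)/140 - 7*log(w + 1)/36 + 26*log(w + 2)/35 - 139*log(w + 4)/189 + C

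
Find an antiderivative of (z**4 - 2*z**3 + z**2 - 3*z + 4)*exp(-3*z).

(-27*z**4 + 18*z**3 - 9*z**2 + 75*z - 83)*exp(-3*z)/81 + C

Use integration by parts with u = z**4 - 2*z**3 + z**2 - 3*z + 4, dv = exp(-3*z) dz, so v = -exp(-3*z)/3.
Apply parts 4 times (tabular method): alternate signs, differentiate u down to 0, integrate dv up.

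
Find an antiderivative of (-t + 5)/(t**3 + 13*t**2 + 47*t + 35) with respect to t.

log(t + 1)/4 - 5*log(t + 5)/4 + log(t + 7) + C

Factor the denominator: (t + 1)*(t + 5)*(t + 7).
Partial-fraction decomposition: 1/(t + 7) - 5/(4*(t + 5)) + 1/(4*(t + 1)).
Integrate each term: A/(t−a) contributes A·log|t−a|.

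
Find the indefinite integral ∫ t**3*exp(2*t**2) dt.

(2*t**2 - 1)*exp(2*t**2)/8 + C

Let u = t², du = 2t dt; rewrite as (1/2)∫ u^1·exp(2u) du.
Now integrate by parts 1 time.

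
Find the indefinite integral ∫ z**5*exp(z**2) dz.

(z**4 - 2*z**2 + 2)*exp(z**2)/2 + C

Let u = z², du = 2z dz; rewrite as (1/2)∫ u^2·exp(1u) du.
Now integrate by parts 2 times.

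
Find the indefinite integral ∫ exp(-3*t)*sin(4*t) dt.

-3*exp(-3*t)*sin(4*t)/25 - 4*exp(-3*t)*cos(4*t)/25 + C

Let I denote the integral. Integrate by parts with u = sin(4*t), dv = exp(-3*t) dt, so v = -exp(-3*t)/3: I = -exp(-3*t)*sin(4*t)/3 + (4/3)·∫ exp(-3*t)*cos(4*t) dt.
Apply parts again with u = cos(4*t), dv = exp(-3*t) dt: ∫ exp(-3*t)*cos(4*t) dt = -exp(-3*t)*cos(4*t)/3 − (4/3)·I. Substituting back brings back I: I = -exp(-3*t)*sin(4*t)/3 - 4*exp(-3*t)*cos(4*t)/9 − (16/9)·I.
Solving for I: (1 + 16/9)·I equals the remaining terms, so I = (9/25)·(-exp(-3*t)*sin(4*t)/3 - 4*exp(-3*t)*cos(4*t)/9).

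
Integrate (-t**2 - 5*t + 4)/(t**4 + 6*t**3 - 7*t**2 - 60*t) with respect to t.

-log(t)/15 - 5*log(t - 3)/42 + 2*log(t + 4)/7 - log(t + 5)/10 + C

Factor the denominator: t*(t - 3)*(t + 4)*(t + 5).
Partial-fraction decomposition: -1/(10*(t + 5)) + 2/(7*(t + 4)) - 5/(42*(t - 3)) - 1/(15*t).
Integrate each term: A/(t−a) contributes A·log|t−a|.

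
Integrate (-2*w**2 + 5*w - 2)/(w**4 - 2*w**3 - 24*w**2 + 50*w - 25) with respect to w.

-27*log(w - 5)/160 - 13*log(w - 1)/288 + 77*log(w + 5)/360 + 1/(24*w - 24) + C

Factor the denominator: (w - 5)*(w - 1)**2*(w + 5).
Partial-fraction decomposition: 77/(360*(w + 5)) - 13/(288*(w - 1)) - 1/(24*(w - 1)**2) - 27/(160*(w - 5)).
Integrate each term; A/(w−a) gives A·log|w−a|; A/(w−a)² gives −A/(w−a).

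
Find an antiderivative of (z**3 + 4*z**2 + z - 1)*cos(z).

z**3*sin(z) + 4*z**2*sin(z) + 3*z**2*cos(z) - 5*z*sin(z) + 8*z*cos(z) - 9*sin(z) - 5*cos(z) + C

Use integration by parts with u = z**3 + 4*z**2 + z - 1, dv = cos(z) dz, so v = sin(z).
Apply parts 3 times (tabular method): alternate signs, differentiate u down to 0, integrate dv up.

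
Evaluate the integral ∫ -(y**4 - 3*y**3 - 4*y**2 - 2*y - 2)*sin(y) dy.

Use integration by parts with u = y**4 - 3*y**3 - 4*y**2 - 2*y - 2, dv = -sin(y) dy, so v = cos(y).
Apply parts 4 times (tabular method): alternate signs, differentiate u down to 0, integrate dv up.

y**4*cos(y) - 4*y**3*sin(y) - 3*y**3*cos(y) + 9*y**2*sin(y) - 16*y**2*cos(y) + 32*y*sin(y) + 16*y*cos(y) - 16*sin(y) + 30*cos(y) + C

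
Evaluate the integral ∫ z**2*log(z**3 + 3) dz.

Let u = z**3 + 3, so du = (3*z**2) dz.
The integral becomes (1/3)·∫ log(u) du; integrate by parts with u′=log(u), dv′=du.

z**3*log(z**3 + 3)/3 - z**3/3 + log(z**3 + 3) + C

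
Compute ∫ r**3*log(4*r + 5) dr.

r**4*log(4*r + 5)/4 - r**4/16 + 5*r**3/48 - 25*r**2/128 + 125*r/256 - 625*log(4*r + 5)/1024 + C

Use integration by parts with u = log(4*r + 5), dv = r**3 dr.
Then du = 4/(4*r + 5) dr and v = r**4/4.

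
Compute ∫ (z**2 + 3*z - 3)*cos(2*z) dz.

Use integration by parts with u = z**2 + 3*z - 3, dv = cos(2*z) dz, so v = sin(2*z)/2.
Apply parts 2 times (tabular method): alternate signs, differentiate u down to 0, integrate dv up.

z**2*sin(2*z)/2 + 3*z*sin(2*z)/2 + z*cos(2*z)/2 - 7*sin(2*z)/4 + 3*cos(2*z)/4 + C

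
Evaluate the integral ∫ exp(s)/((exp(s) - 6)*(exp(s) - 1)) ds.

Let u = e^s, du = e^s ds.
The integral becomes ∫ du/((u-1)(u-6)); decompose into partial fractions.

log(exp(s) - 6)/5 - log(exp(s) - 1)/5 + C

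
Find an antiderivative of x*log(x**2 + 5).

Let u = x**2 + 5, so du = (2*x) dx.
The integral becomes (1/2)·∫ log(u) du; integrate by parts with u′=log(u), dv′=du.

x**2*log(x**2 + 5)/2 - x**2/2 + 5*log(x**2 + 5)/2 + C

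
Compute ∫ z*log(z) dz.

z**2*log(z)/2 - z**2/4 + C

Use integration by parts with u = log(z), dv = z dz.
Then du = 1/z dz and v = z**2/2.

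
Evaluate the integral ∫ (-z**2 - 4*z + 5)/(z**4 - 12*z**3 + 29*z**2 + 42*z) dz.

Factor the denominator: z*(z - 7)*(z - 6)*(z + 1).
Partial-fraction decomposition: -1/(7*(z + 1)) + 55/(42*(z - 6)) - 9/(7*(z - 7)) + 5/(42*z).
Integrate each term: A/(z−a) contributes A·log|z−a|.

5*log(z)/42 - 9*log(z - 7)/7 + 55*log(z - 6)/42 - log(z + 1)/7 + C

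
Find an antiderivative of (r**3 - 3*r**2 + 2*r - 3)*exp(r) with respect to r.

Use integration by parts with u = r**3 - 3*r**2 + 2*r - 3, dv = exp(r) dr, so v = exp(r).
Apply parts 3 times (tabular method): alternate signs, differentiate u down to 0, integrate dv up.

(r**3 - 6*r**2 + 14*r - 17)*exp(r) + C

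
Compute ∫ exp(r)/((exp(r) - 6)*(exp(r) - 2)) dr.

Let u = e^r, du = e^r dr.
The integral becomes ∫ du/((u-2)(u-6)); decompose into partial fractions.

log(exp(r) - 6)/4 - log(exp(r) - 2)/4 + C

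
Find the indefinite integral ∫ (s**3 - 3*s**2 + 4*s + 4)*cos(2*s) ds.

Use integration by parts with u = s**3 - 3*s**2 + 4*s + 4, dv = cos(2*s) ds, so v = sin(2*s)/2.
Apply parts 3 times (tabular method): alternate signs, differentiate u down to 0, integrate dv up.

s**3*sin(2*s)/2 - 3*s**2*sin(2*s)/2 + 3*s**2*cos(2*s)/4 + 5*s*sin(2*s)/4 - 3*s*cos(2*s)/2 + 11*sin(2*s)/4 + 5*cos(2*s)/8 + C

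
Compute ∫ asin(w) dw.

Use integration by parts with u = arcsin(w), dv = dw.
Then du = 1/sqrt(-w**2 + 1) dw.

w*asin(w) + sqrt(-w**2 + 1) + C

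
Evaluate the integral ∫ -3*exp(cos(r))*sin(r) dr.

Let u = cos(r), so du = (-sin(r)) dr.
Rewriting, the integral becomes 3·∫ e^u du = 3·e^u.
Substituting back, u = cos(r).

3*exp(cos(r)) + C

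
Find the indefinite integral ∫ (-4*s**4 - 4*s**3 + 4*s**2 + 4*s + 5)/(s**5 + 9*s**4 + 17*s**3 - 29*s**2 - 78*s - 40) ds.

Factor the denominator: (s - 2)*(s + 1)**2*(s + 4)*(s + 5).
Partial-fraction decomposition: -1915/(112*(s + 5)) + 715/(54*(s + 4)) + 5/(144*(s + 1)) - 5/(36*(s + 1)**2) - 67/(378*(s - 2)).
Integrate each term; A/(s−a) gives A·log|s−a|; A/(s−a)² gives −A/(s−a).

-67*log(s - 2)/378 + 5*log(s + 1)/144 + 715*log(s + 4)/54 - 1915*log(s + 5)/112 + 5/(36*s + 36) + C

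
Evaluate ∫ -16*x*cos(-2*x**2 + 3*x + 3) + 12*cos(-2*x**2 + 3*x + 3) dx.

Let u = 2*x**2 - 3*x - 3, so du = (4*x - 3) dx.
Rewriting, the integral becomes -4·∫ cos(u) du = -4·sin(u).
Substituting back, u = 2*x**2 - 3*x - 3.

4*sin(-2*x**2 + 3*x + 3) + C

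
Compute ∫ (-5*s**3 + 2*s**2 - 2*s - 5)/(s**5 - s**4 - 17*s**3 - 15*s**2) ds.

Factor the denominator: s**2*(s - 5)*(s + 1)*(s + 3).
Partial-fraction decomposition: 77/(72*(s + 3)) - 1/(3*(s + 1)) - 59/(120*(s - 5)) - 11/(45*s) + 1/(3*s**2).
Integrate each term; A/(s−a) gives A·log|s−a|; A/(s−a)² gives −A/(s−a).

-11*log(s)/45 - 59*log(s - 5)/120 - log(s + 1)/3 + 77*log(s + 3)/72 - 1/(3*s) + C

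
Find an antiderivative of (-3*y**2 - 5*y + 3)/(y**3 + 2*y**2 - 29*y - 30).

-97*log(y - 5)/66 - log(y + 1)/6 - 15*log(y + 6)/11 + C

Factor the denominator: (y - 5)*(y + 1)*(y + 6).
Partial-fraction decomposition: -15/(11*(y + 6)) - 1/(6*(y + 1)) - 97/(66*(y - 5)).
Integrate each term: A/(y−a) contributes A·log|y−a|.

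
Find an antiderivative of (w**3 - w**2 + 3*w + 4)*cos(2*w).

w**3*sin(2*w)/2 - w**2*sin(2*w)/2 + 3*w**2*cos(2*w)/4 + 3*w*sin(2*w)/4 - w*cos(2*w)/2 + 9*sin(2*w)/4 + 3*cos(2*w)/8 + C

Use integration by parts with u = w**3 - w**2 + 3*w + 4, dv = cos(2*w) dw, so v = sin(2*w)/2.
Apply parts 3 times (tabular method): alternate signs, differentiate u down to 0, integrate dv up.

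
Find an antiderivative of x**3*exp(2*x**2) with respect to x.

Let u = x², du = 2x dx; rewrite as (1/2)∫ u^1·exp(2u) du.
Now integrate by parts 1 time.

(2*x**2 - 1)*exp(2*x**2)/8 + C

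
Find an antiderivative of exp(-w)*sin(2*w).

-exp(-w)*sin(2*w)/5 - 2*exp(-w)*cos(2*w)/5 + C

Let I denote the integral. Integrate by parts with u = sin(2*w), dv = exp(-w) dw, so v = -exp(-w): I = -exp(-w)*sin(2*w) + 2·∫ exp(-w)*cos(2*w) dw.
Apply parts again with u = cos(2*w), dv = exp(-w) dw: ∫ exp(-w)*cos(2*w) dw = -exp(-w)*cos(2*w) − 2·I. Substituting back brings back I: I = -exp(-w)*sin(2*w) - 2*exp(-w)*cos(2*w) − 4·I.
Solving for I: (1 + 4)·I equals the remaining terms, so I = (1/5)·(-exp(-w)*sin(2*w) - 2*exp(-w)*cos(2*w)).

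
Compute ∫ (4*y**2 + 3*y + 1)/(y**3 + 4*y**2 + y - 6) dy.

Factor the denominator: (y - 1)*(y + 2)*(y + 3).
Partial-fraction decomposition: 7/(y + 3) - 11/(3*(y + 2)) + 2/(3*(y - 1)).
Integrate each term: A/(y−a) contributes A·log|y−a|.

2*log(y - 1)/3 - 11*log(y + 2)/3 + 7*log(y + 3) + C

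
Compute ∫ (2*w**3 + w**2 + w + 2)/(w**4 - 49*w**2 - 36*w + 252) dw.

372*log(w - 7)/325 - 3*log(w - 2)/25 - 23*log(w + 3)/75 + 50*log(w + 6)/39 + C

Factor the denominator: (w - 7)*(w - 2)*(w + 3)*(w + 6).
Partial-fraction decomposition: 50/(39*(w + 6)) - 23/(75*(w + 3)) - 3/(25*(w - 2)) + 372/(325*(w - 7)).
Integrate each term: A/(w−a) contributes A·log|w−a|.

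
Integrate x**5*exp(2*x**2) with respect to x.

(2*x**4 - 2*x**2 + 1)*exp(2*x**2)/8 + C

Let u = x², du = 2x dx; rewrite as (1/2)∫ u^2·exp(2u) du.
Now integrate by parts 2 times.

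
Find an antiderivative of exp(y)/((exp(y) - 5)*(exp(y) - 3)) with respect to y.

log(exp(y) - 5)/2 - log(exp(y) - 3)/2 + C

Let u = e^y, du = e^y dy.
The integral becomes ∫ du/((u-5)(u-3)); decompose into partial fractions.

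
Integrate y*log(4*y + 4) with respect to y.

Use integration by parts with u = log(4*y + 4), dv = y dy.
Then du = 4/(4*y + 4) dy and v = y**2/2.

y**2*log(4*y + 4)/2 - y**2/4 + y/2 - log(y + 1)/2 + C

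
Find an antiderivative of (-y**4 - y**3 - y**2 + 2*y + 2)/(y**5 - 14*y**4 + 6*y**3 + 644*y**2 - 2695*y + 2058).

Factor the denominator: (y - 7)**2*(y - 6)*(y - 1)*(y + 7).
Partial-fraction decomposition: -163/(1568*(y + 7)) - 1/(1440*(y - 1)) - 118/(5*(y - 6)) + 40051/(1764*(y - 7)) - 2777/(84*(y - 7)**2).
Integrate each term; A/(y−a) gives A·log|y−a|; A/(y−a)² gives −A/(y−a).

40051*log(y - 7)/1764 - 118*log(y - 6)/5 - log(y - 1)/1440 - 163*log(y + 7)/1568 + 2777/(84*y - 588) + C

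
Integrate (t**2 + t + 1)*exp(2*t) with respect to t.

(t**2 + 1)*exp(2*t)/2 + C

Use integration by parts with u = t**2 + t + 1, dv = exp(2*t) dt, so v = exp(2*t)/2.
Apply parts 2 times (tabular method): alternate signs, differentiate u down to 0, integrate dv up.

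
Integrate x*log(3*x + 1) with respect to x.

x**2*log(3*x + 1)/2 - x**2/4 + x/6 - log(3*x + 1)/18 + C

Use integration by parts with u = log(3*x + 1), dv = x dx.
Then du = 3/(3*x + 1) dx and v = x**2/2.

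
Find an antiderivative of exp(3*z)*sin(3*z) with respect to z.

exp(3*z)*sin(3*z)/6 - exp(3*z)*cos(3*z)/6 + C

Let I denote the integral. Integrate by parts with u = sin(3*z), dv = exp(3*z) dz, so v = exp(3*z)/3: I = exp(3*z)*sin(3*z)/3 − ∫ exp(3*z)*cos(3*z) dz.
Apply parts again with u = cos(3*z), dv = exp(3*z) dz: ∫ exp(3*z)*cos(3*z) dz = exp(3*z)*cos(3*z)/3 + I. Substituting back brings back I: I = exp(3*z)*sin(3*z)/3 - exp(3*z)*cos(3*z)/3 − I.
Solving for I: (1 + 1)·I equals the remaining terms, so I = (1/2)·(exp(3*z)*sin(3*z)/3 - exp(3*z)*cos(3*z)/3).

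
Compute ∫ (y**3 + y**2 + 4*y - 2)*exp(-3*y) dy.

(-9*y**3 - 18*y**2 - 48*y + 2)*exp(-3*y)/27 + C

Use integration by parts with u = y**3 + y**2 + 4*y - 2, dv = exp(-3*y) dy, so v = -exp(-3*y)/3.
Apply parts 3 times (tabular method): alternate signs, differentiate u down to 0, integrate dv up.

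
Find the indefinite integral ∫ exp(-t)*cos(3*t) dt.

3*exp(-t)*sin(3*t)/10 - exp(-t)*cos(3*t)/10 + C

Let I denote the integral. Integrate by parts with u = cos(3*t), dv = exp(-t) dt, so v = -exp(-t): I = -exp(-t)*cos(3*t) − 3·∫ exp(-t)*sin(3*t) dt.
Apply parts again with u = sin(3*t), dv = exp(-t) dt: ∫ exp(-t)*sin(3*t) dt = -exp(-t)*sin(3*t) + 3·I. Substituting back brings back I: I = 3*exp(-t)*sin(3*t) - exp(-t)*cos(3*t) − 9·I.
Solving for I: (1 + 9)·I equals the remaining terms, so I = (1/10)·(3*exp(-t)*sin(3*t) - exp(-t)*cos(3*t)).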